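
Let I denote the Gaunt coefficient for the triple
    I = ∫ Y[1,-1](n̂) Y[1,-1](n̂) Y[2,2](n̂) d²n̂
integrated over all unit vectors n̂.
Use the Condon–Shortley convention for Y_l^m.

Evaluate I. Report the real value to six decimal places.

Rules hold: Σm=0, L=4 even, 0≤2≤2.
N = 3·3·5 = 45
Δ = 0!·2!·2!/5! = 1/30
Racah Σ t=0..0: t=0:+1/1 = 1/1
⇒ 3j(1 1 2; 0 0 0)² = 2/15, sgn +1
Racah Σ t=0..0: t=0:+1/4 = 1/4
⇒ 3j(1 1 2; -1 -1 2)² = 1/5, sgn +1
4πI² = N·(3j₀)²·(3jₘ)² = 6/5
I = +1·√(1.2/4π) = 0.30901936

0.309019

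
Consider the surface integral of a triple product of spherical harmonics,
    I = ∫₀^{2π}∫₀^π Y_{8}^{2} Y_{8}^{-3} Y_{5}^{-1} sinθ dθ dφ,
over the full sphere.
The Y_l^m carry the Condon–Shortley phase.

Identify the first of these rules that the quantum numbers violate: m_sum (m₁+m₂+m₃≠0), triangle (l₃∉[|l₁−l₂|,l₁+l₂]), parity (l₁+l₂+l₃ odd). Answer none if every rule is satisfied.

m_sum

Σmᵢ = -2  ✗
l₃∈[|l₁−l₂|,l₁+l₂]=[0,16], have l₃=5
Σlᵢ = 21 ⇒ odd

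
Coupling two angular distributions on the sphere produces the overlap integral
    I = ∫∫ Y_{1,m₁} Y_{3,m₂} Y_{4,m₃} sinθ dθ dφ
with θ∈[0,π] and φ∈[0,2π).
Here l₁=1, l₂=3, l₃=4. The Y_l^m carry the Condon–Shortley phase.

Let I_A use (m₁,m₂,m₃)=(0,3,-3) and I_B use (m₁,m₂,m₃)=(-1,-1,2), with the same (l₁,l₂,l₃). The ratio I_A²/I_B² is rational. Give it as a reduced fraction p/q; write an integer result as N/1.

Shared (l₁,l₂,l₃)=(1,3,4): N and (l;000)² cancel in I_A²/I_B².
A: Δ = 0!·2!·6!/9! = 1/252; Racah Σ t=0..0: t=0:+1/720 = 1/720; ⇒ 3j(1 3 4; 0 3 -3)² = 1/36, sgn -1
B: Δ = 0!·2!·6!/9! = 1/252; Racah Σ t=0..0: t=0:+1/96 = 1/96; ⇒ 3j(1 3 4; -1 -1 2)² = 5/84, sgn +1
I_A²/I_B² = (1/36)/(5/84) = 7/15

7/15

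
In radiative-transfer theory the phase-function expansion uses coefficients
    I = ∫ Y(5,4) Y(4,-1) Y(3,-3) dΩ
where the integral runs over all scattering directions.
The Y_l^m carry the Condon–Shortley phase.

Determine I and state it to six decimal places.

-0.186208

Rules hold: Σm=0, L=12 even, 1≤3≤9.
N = 11·9·7 = 693
Δ = 6!·4!·2!/13! = 1/180180
Racah Σ t=2..4: t=2:+1/576 t=3:−1/144 t=4:+1/576 = -1/288
⇒ 3j(5 4 3; 0 0 0)² = 20/1001, sgn +1
Racah Σ t=1..1: t=1:−1/5760 = -1/5760
⇒ 3j(5 4 3; 4 -1 -3)² = 9/286, sgn -1
4πI² = N·(3j₀)²·(3jₘ)² = 810/1859
I = -1·√(0.435718/4π) = -0.18620781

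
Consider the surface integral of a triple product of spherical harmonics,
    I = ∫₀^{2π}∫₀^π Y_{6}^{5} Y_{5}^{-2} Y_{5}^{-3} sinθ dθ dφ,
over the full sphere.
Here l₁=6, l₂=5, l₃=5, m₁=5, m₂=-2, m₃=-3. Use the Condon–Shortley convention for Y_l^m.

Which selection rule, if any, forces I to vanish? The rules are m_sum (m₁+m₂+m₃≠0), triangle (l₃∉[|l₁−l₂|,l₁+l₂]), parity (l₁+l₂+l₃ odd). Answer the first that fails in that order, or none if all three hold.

none

m₁+m₂+m₃ = 5 − 2 − 3 = 0  ✓
triangle: |6−5|=1 ≤ l₃=5 ≤ 6+5=11  ✓
parity: l₁+l₂+l₃ = 16 is even  ✓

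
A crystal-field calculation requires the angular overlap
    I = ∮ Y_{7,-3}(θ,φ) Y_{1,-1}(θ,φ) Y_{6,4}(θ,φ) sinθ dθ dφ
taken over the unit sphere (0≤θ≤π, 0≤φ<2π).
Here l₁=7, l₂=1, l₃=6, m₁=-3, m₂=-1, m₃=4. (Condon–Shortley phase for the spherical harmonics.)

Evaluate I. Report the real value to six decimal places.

m-sum 0 ✓  L=14 even ✓  6≤6≤8 ✓
Π(2lᵢ+1) = 15×3×13 = 585
triangle coeff Δ(7,1,6) = 1/1365
Σ_t [1,1]: t=1:−1/518400 = -1/518400
(3j)²=7/195 [(7 1 6; 0 0 0)], sign=-1
Σ_t [0,0]: t=0:+1/14515200 = 1/14515200
(3j)²=2/455 [(7 1 6; -3 -1 4)], sign=+1
⇒ 4πI² = 6/65
I = (-1)√(6/65/(4π)) = -0.08570655

-0.085707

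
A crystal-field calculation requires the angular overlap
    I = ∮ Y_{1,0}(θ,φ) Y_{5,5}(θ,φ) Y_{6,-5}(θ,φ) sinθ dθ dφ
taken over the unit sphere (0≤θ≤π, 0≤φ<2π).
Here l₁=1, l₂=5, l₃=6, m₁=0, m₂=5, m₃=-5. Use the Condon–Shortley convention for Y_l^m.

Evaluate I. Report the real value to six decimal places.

Checks pass: Σm=0; 12 even; l₃=6∈[4,6].
(2·1+1)(2·5+1)(2·6+1) = 429
Δ: 0! 2! 10! / 13! → 1/858
sum: t=0:+1/14400 = 1/14400
3j²(1 5 6; 0 0 0) = Δ·Π!·Σ² = 6/143  (sign +1)
sum: t=0:+1/3628800 = 1/3628800
3j²(1 5 6; 0 5 -5) = Δ·Π!·Σ² = 1/78  (sign -1)
combine: 4πI² = 429·6/143·1/78 = 3/13
take √, sign -1: I = -0.13551395

-0.135514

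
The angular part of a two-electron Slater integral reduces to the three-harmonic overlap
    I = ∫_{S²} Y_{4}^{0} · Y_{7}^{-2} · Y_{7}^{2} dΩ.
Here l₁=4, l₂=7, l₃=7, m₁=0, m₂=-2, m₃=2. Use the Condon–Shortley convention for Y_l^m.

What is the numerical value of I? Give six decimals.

0.041390

Rules hold: Σm=0, L=18 even, 3≤7≤11.
N = 9·15·15 = 2025
Δ = 4!·4!·10!/19! = 1/58198140
Racah Σ t=0..4: t=0:+1/17418240 t=1:−1/622080 t=2:+1/230400 t=3:−1/622080 t=4:+1/17418240 = 1/806400
⇒ 3j(4 7 7; 0 0 0)² = 2268/230945, sgn -1
Racah Σ t=0..4: t=0:+1/8294400 t=1:−1/622080 t=2:+1/483840 t=3:−1/2903040 t=4:+1/209018880 = 251/1045094400
⇒ 3j(4 7 7; 0 -2 2)² = 63001/58198140, sgn -1
4πI² = N·(3j₀)²·(3jₘ)² = 45927729/2133423721
I = +1·√(0.0215277/4π) = 0.04138986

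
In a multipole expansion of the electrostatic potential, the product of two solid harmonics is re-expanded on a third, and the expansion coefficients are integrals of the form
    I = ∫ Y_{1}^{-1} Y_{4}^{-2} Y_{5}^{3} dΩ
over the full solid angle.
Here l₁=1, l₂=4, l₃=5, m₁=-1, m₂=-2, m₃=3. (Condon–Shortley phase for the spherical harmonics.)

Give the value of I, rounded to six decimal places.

-0.259847

Checks pass: Σm=0; 10 even; l₃=5∈[3,5].
(2·1+1)(2·4+1)(2·5+1) = 297
Δ: 0! 2! 8! / 11! → 1/495
sum: t=0:+1/576 = 1/576
3j²(1 4 5; 0 0 0) = Δ·Π!·Σ² = 5/99  (sign -1)
sum: t=0:+1/2880 = 1/2880
3j²(1 4 5; -1 -2 3) = Δ·Π!·Σ² = 28/495  (sign +1)
combine: 4πI² = 297·5/99·28/495 = 28/33
take √, sign -1: I = -0.25984664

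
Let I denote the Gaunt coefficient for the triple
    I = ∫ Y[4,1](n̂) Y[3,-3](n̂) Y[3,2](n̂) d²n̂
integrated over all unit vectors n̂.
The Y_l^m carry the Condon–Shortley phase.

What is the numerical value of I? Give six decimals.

Rules hold: Σm=0, L=10 even, 1≤3≤7.
N = 9·7·7 = 441
Δ = 4!·4!·2!/11! = 1/34650
Racah Σ t=1..3: t=1:−1/72 t=2:+1/16 t=3:−1/72 = 5/144
⇒ 3j(4 3 3; 0 0 0)² = 2/77, sgn -1
Racah Σ t=0..0: t=0:+1/288 = 1/288
⇒ 3j(4 3 3; 1 -3 2)² = 5/231, sgn -1
4πI² = N·(3j₀)²·(3jₘ)² = 30/121
I = +1·√(0.247934/4π) = 0.14046335

0.140463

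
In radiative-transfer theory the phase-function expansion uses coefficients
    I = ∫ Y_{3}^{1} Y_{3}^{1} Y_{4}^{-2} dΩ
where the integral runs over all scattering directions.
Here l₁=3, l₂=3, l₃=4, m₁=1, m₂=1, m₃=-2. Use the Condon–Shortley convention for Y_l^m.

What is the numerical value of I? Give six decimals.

0.162193

Rules hold: Σm=0, L=10 even, 0≤4≤6.
N = 7·7·9 = 441
Δ = 2!·4!·4!/11! = 1/34650
Racah Σ t=0..2: t=0:+1/72 t=1:−1/16 t=2:+1/72 = -5/144
⇒ 3j(3 3 4; 0 0 0)² = 2/77, sgn -1
Racah Σ t=0..2: t=0:+1/192 t=1:−1/36 t=2:+1/192 = -5/288
⇒ 3j(3 3 4; 1 1 -2)² = 20/693, sgn -1
4πI² = N·(3j₀)²·(3jₘ)² = 40/121
I = +1·√(0.330579/4π) = 0.16219310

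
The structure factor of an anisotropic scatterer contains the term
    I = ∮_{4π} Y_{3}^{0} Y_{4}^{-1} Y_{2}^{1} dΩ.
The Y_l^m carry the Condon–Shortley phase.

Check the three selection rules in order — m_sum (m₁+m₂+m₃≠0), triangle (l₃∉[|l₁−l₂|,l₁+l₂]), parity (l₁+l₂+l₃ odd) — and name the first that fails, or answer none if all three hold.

Σmᵢ = 0  ✓
l₃∈[|l₁−l₂|,l₁+l₂]=[1,7], have l₃=2  ✓
Σlᵢ = 9 ⇒ odd  ✗

parity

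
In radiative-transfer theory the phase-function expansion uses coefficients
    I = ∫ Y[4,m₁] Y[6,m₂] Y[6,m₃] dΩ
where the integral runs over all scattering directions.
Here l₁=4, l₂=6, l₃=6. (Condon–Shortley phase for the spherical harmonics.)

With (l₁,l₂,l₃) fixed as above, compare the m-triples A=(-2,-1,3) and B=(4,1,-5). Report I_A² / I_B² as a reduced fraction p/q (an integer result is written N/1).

l's match ⇒ only the (l;m) 3-j factors differ between A and B.
A: triangle coeff Δ(4,6,6) = 1/15315300; Σ_t [2,4]: t=2:+1/69120 t=3:−1/51840 t=4:+1/483840 = -1/362880; (3j)²=16/17017 [(4 6 6; -2 -1 3)], sign=+1
B: triangle coeff Δ(4,6,6) = 1/15315300; Σ_t [0,0]: t=0:+1/2903040 = 1/2903040; (3j)²=5/663 [(4 6 6; 4 1 -5)], sign=-1
I_A²/I_B² = (16/17017)/(5/663) = 48/385

48/385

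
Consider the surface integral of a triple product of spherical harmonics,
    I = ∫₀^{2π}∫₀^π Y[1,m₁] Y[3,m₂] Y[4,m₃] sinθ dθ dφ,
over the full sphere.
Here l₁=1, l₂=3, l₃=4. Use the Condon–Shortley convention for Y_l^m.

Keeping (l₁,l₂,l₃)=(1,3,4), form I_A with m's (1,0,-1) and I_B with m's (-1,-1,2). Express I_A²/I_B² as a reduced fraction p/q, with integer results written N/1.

2/3

l's match ⇒ only the (l;m) 3-j factors differ between A and B.
A: triangle coeff Δ(1,3,4) = 1/252; Σ_t [0,0]: t=0:+1/72 = 1/72; (3j)²=5/126 [(1 3 4; 1 0 -1)], sign=-1
B: triangle coeff Δ(1,3,4) = 1/252; Σ_t [0,0]: t=0:+1/96 = 1/96; (3j)²=5/84 [(1 3 4; -1 -1 2)], sign=+1
I_A²/I_B² = (5/126)/(5/84) = 2/3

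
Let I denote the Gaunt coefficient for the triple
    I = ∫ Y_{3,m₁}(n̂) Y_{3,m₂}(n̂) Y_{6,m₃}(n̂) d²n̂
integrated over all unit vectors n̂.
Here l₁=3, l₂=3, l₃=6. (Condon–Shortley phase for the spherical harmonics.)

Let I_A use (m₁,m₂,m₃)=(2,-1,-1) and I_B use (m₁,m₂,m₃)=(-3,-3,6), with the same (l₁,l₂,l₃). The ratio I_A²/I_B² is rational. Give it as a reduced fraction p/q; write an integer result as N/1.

5/44

Same 3,3,6: normalisation and zero-m 3j drop out of the ratio.
A: Δ: 0! 6! 6! / 13! → 1/12012; sum: t=0:+1/5760 = 1/5760; 3j²(3 3 6; 2 -1 -1) = Δ·Π!·Σ² = 5/572  (sign -1)
B: Δ: 0! 6! 6! / 13! → 1/12012; sum: t=0:+1/518400 = 1/518400; 3j²(3 3 6; -3 -3 6) = Δ·Π!·Σ² = 1/13  (sign +1)
I_A²/I_B² = (5/572)/(1/13) = 5/44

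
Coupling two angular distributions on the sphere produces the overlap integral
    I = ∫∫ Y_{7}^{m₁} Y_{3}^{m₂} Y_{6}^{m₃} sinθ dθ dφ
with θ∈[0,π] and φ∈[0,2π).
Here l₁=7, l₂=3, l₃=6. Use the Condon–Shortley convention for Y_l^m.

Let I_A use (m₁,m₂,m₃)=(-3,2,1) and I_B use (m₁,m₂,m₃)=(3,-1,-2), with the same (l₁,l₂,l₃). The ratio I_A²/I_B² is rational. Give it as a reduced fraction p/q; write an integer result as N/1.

Same 7,3,6: normalisation and zero-m 3j drop out of the ratio.
A: Δ: 4! 10! 2! / 17! → 1/2042040; sum: t=3:−1/362880 t=4:+1/414720 = -1/2903040; 3j²(7 3 6; -3 2 1) = Δ·Π!·Σ² = 25/68068  (sign +1)
B: Δ: 4! 10! 2! / 17! → 1/2042040; sum: t=0:+1/829440 t=1:−1/181440 t=2:+1/645120 = -1/362880; 3j²(7 3 6; 3 -1 -2) = Δ·Π!·Σ² = 256/17017  (sign -1)
I_A²/I_B² = (25/68068)/(256/17017) = 25/1024

25/1024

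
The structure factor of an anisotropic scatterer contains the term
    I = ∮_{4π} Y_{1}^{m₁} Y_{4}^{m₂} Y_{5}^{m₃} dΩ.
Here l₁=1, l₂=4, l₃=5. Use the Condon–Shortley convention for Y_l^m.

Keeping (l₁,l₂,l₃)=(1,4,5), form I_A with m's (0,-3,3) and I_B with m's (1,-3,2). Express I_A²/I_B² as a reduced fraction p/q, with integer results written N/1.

16/3

l's match ⇒ only the (l;m) 3-j factors differ between A and B.
A: triangle coeff Δ(1,4,5) = 1/495; Σ_t [0,0]: t=0:+1/5040 = 1/5040; (3j)²=16/495 [(1 4 5; 0 -3 3)], sign=+1
B: triangle coeff Δ(1,4,5) = 1/495; Σ_t [0,0]: t=0:+1/10080 = 1/10080; (3j)²=1/165 [(1 4 5; 1 -3 2)], sign=-1
I_A²/I_B² = (16/495)/(1/165) = 16/3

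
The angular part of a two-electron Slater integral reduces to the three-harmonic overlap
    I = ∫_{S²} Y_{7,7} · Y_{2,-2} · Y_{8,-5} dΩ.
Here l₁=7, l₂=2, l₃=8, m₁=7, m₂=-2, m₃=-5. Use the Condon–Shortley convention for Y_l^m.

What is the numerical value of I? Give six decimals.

Σlᵢ=17 odd — θ-integrand is odd under cosθ→−cosθ; I=0

0.000000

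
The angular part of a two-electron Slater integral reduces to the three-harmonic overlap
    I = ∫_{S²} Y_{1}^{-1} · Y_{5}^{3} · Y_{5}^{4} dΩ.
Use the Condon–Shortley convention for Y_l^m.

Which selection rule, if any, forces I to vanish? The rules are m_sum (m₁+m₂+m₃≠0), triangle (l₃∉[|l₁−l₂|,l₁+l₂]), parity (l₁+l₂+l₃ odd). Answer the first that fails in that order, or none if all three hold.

m_sum

azimuthal sum: -1 + 3 + 4 = 6  ✗
4 ≤ 5 ≤ 6 (triangle on l)
L = 1 + 5 + 5 = 11 (odd)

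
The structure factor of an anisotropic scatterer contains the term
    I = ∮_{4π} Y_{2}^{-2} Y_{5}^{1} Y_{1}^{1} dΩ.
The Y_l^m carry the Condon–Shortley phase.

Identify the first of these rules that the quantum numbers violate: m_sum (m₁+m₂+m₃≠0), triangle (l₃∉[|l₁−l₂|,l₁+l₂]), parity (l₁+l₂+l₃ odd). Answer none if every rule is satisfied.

triangle

Σmᵢ = 0  ✓
l₃∈[|l₁−l₂|,l₁+l₂]=[3,7], have l₃=1  ✗
Σlᵢ = 8 ⇒ even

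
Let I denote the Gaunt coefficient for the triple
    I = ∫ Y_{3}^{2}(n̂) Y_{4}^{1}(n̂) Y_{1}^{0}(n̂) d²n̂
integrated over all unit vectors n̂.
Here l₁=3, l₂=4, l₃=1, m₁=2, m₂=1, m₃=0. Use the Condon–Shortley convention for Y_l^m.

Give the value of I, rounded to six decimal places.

m-sum = 2 + 1 + 0 = 3 ≠ 0 ⇒ I = 0

0.000000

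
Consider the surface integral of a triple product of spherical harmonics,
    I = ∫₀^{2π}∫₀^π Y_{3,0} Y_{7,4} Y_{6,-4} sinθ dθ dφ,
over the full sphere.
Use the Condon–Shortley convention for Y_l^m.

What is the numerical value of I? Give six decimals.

-0.078810

m-sum 0 ✓  L=16 even ✓  4≤6≤10 ✓
Π(2lᵢ+1) = 7×15×13 = 1365
triangle coeff Δ(3,7,6) = 1/2042040
Σ_t [1,3]: t=1:−1/207360 t=2:+1/57600 t=3:−1/207360 = 1/129600
(3j)²=168/12155 [(3 7 6; 0 0 0)], sign=+1
Σ_t [1,3]: t=1:−1/43545600 t=2:+1/1451520 t=3:−1/967680 = -1/2721600
(3j)²=32/7735 [(3 7 6; 0 4 -4)], sign=-1
⇒ 4πI² = 16128/206635
I = (-1)√(16128/206635/(4π)) = -0.07881037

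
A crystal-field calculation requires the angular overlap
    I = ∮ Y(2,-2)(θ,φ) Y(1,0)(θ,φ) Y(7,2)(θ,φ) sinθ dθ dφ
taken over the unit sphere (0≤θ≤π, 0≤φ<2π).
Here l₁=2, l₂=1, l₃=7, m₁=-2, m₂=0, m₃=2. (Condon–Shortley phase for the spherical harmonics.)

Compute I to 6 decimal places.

0.000000

|2−1|≤7≤2+1 violated ⇒ I = 0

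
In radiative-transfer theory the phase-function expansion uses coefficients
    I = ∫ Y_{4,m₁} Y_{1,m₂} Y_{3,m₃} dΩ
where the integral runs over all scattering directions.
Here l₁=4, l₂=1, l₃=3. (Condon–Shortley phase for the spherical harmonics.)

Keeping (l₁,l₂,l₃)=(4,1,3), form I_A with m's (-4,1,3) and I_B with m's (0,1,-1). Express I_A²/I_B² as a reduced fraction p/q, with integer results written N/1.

Shared (l₁,l₂,l₃)=(4,1,3): N and (l;000)² cancel in I_A²/I_B².
A: Δ = 2!·6!·0!/9! = 1/252; Racah Σ t=2..2: t=2:+1/1440 = 1/1440; ⇒ 3j(4 1 3; -4 1 3)² = 1/9, sgn +1
B: Δ = 2!·6!·0!/9! = 1/252; Racah Σ t=2..2: t=2:+1/96 = 1/96; ⇒ 3j(4 1 3; 0 1 -1)² = 1/42, sgn +1
I_A²/I_B² = (1/9)/(1/42) = 14/3

14/3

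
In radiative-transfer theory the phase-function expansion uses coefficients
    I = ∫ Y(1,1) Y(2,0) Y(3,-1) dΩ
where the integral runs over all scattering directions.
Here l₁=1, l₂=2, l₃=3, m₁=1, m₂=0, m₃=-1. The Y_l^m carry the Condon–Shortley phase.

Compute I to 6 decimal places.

-0.202301

Rules hold: Σm=0, L=6 even, 1≤3≤3.
N = 3·5·7 = 105
Δ = 0!·2!·4!/7! = 1/105
Racah Σ t=0..0: t=0:+1/4 = 1/4
⇒ 3j(1 2 3; 0 0 0)² = 3/35, sgn -1
Racah Σ t=0..0: t=0:+1/8 = 1/8
⇒ 3j(1 2 3; 1 0 -1)² = 2/35, sgn +1
4πI² = N·(3j₀)²·(3jₘ)² = 18/35
I = -1·√(0.514286/4π) = -0.20230066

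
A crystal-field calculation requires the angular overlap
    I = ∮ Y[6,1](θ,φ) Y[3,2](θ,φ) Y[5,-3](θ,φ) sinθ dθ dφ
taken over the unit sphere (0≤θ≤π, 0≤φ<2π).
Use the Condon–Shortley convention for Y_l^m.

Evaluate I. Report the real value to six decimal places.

Checks pass: Σm=0; 14 even; l₃=5∈[3,9].
(2·6+1)(2·3+1)(2·5+1) = 1001
Δ: 4! 8! 2! / 15! → 1/675675
sum: t=1:−1/8640 t=2:+1/2304 t=3:−1/8640 = 7/34560
3j²(6 3 5; 0 0 0) = Δ·Π!·Σ² = 7/429  (sign -1)
sum: t=3:−1/17280 t=4:+1/120960 = -1/20160
3j²(6 3 5; 1 2 -3) = Δ·Π!·Σ² = 64/3003  (sign -1)
combine: 4πI² = 1001·7/429·64/3003 = 448/1287
take √, sign +1: I = 0.16643505

0.166435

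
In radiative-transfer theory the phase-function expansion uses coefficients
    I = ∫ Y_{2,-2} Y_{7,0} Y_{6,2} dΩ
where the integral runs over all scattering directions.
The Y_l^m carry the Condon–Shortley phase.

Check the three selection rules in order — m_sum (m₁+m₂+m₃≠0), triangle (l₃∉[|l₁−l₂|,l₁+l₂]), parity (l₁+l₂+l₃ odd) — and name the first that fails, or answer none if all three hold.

parity

Σmᵢ = 0  ✓
l₃∈[|l₁−l₂|,l₁+l₂]=[5,9], have l₃=6  ✓
Σlᵢ = 15 ⇒ odd  ✗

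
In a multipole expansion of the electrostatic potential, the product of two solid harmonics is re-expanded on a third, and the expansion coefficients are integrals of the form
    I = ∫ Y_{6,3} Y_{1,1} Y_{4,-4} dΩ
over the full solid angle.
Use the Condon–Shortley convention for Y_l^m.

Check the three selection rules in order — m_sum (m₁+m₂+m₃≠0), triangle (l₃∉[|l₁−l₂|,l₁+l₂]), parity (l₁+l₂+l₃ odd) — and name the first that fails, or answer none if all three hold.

Σmᵢ = 0  ✓
l₃∈[|l₁−l₂|,l₁+l₂]=[5,7], have l₃=4  ✗
Σlᵢ = 11 ⇒ odd

triangle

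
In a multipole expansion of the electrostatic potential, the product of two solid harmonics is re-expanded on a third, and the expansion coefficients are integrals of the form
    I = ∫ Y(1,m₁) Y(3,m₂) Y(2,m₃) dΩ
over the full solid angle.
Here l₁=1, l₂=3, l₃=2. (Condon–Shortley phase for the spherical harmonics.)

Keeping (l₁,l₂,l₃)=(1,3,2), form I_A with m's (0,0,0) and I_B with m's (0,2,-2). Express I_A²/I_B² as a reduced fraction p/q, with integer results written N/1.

9/5

l's match ⇒ only the (l;m) 3-j factors differ between A and B.
A: triangle coeff Δ(1,3,2) = 1/105; Σ_t [1,1]: t=1:−1/4 = -1/4; (3j)²=3/35 [(1 3 2; 0 0 0)], sign=-1
B: triangle coeff Δ(1,3,2) = 1/105; Σ_t [1,1]: t=1:−1/24 = -1/24; (3j)²=1/21 [(1 3 2; 0 2 -2)], sign=-1
I_A²/I_B² = (3/35)/(1/21) = 9/5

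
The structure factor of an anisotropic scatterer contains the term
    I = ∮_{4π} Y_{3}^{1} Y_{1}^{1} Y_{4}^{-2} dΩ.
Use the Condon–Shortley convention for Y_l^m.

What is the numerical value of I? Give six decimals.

0.238414

Rules hold: Σm=0, L=8 even, 2≤4≤4.
N = 7·3·9 = 189
Δ = 0!·6!·2!/9! = 1/252
Racah Σ t=0..0: t=0:+1/36 = 1/36
⇒ 3j(3 1 4; 0 0 0)² = 4/63, sgn +1
Racah Σ t=0..0: t=0:+1/96 = 1/96
⇒ 3j(3 1 4; 1 1 -2)² = 5/84, sgn +1
4πI² = N·(3j₀)²·(3jₘ)² = 5/7
I = +1·√(0.714286/4π) = 0.23841361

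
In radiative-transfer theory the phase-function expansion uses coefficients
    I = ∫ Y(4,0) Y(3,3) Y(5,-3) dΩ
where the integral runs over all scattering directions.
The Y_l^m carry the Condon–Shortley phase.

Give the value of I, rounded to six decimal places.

Rules hold: Σm=0, L=12 even, 1≤5≤7.
N = 9·7·11 = 693
Δ = 2!·6!·4!/13! = 1/180180
Racah Σ t=0..2: t=0:+1/576 t=1:−1/144 t=2:+1/576 = -1/288
⇒ 3j(4 3 5; 0 0 0)² = 20/1001, sgn +1
Racah Σ t=2..2: t=2:+1/2304 = 1/2304
⇒ 3j(4 3 5; 0 3 -3)² = 5/143, sgn +1
4πI² = N·(3j₀)²·(3jₘ)² = 900/1859
I = +1·√(0.484131/4π) = 0.19628026

0.196280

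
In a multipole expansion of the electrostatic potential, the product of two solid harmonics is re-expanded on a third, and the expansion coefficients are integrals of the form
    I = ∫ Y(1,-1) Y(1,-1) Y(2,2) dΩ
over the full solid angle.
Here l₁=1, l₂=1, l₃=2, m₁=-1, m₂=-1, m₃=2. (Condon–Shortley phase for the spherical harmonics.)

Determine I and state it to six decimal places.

0.309019

Checks pass: Σm=0; 4 even; l₃=2∈[0,2].
(2·1+1)(2·1+1)(2·2+1) = 45
Δ: 0! 2! 2! / 5! → 1/30
sum: t=0:+1/1 = 1/1
3j²(1 1 2; 0 0 0) = Δ·Π!·Σ² = 2/15  (sign +1)
sum: t=0:+1/4 = 1/4
3j²(1 1 2; -1 -1 2) = Δ·Π!·Σ² = 1/5  (sign +1)
combine: 4πI² = 45·2/15·1/5 = 6/5
take √, sign +1: I = 0.30901936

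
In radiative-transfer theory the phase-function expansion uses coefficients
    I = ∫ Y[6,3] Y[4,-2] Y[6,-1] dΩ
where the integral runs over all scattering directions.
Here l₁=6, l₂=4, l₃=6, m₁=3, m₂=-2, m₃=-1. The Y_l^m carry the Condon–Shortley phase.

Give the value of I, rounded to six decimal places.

m-sum 0 ✓  L=16 even ✓  2≤6≤10 ✓
Π(2lᵢ+1) = 13×9×13 = 1521
triangle coeff Δ(6,4,6) = 1/15315300
Σ_t [0,4]: t=0:+1/829440 t=1:−1/25920 t=2:+1/9216 t=3:−1/25920 t=4:+1/829440 = 7/207360
(3j)²=28/2431 [(6 4 6; 0 0 0)], sign=+1
Σ_t [0,2]: t=0:+1/69120 t=1:−1/51840 t=2:+1/483840 = -1/362880
(3j)²=16/17017 [(6 4 6; 3 -2 -1)], sign=+1
⇒ 4πI² = 576/34969
I = (+1)√(576/34969/(4π)) = 0.03620468

0.036205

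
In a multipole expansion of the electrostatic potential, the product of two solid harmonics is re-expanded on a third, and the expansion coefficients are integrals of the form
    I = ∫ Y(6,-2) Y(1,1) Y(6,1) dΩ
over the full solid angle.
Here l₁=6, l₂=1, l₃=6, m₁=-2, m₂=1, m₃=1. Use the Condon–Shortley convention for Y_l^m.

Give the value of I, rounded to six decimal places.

Σlᵢ=13 odd — θ-integrand is odd under cosθ→−cosθ; I=0

0.000000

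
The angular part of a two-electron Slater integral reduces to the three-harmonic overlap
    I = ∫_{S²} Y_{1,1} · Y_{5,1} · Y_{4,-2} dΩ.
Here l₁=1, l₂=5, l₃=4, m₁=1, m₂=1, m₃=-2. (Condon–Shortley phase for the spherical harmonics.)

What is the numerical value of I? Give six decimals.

-0.120286

Rules hold: Σm=0, L=10 even, 4≤4≤6.
N = 3·11·9 = 297
Δ = 2!·0!·8!/11! = 1/495
Racah Σ t=1..1: t=1:−1/576 = -1/576
⇒ 3j(1 5 4; 0 0 0)² = 5/99, sgn -1
Racah Σ t=0..0: t=0:+1/2880 = 1/2880
⇒ 3j(1 5 4; 1 1 -2)² = 2/165, sgn +1
4πI² = N·(3j₀)²·(3jₘ)² = 2/11
I = -1·√(0.181818/4π) = -0.12028562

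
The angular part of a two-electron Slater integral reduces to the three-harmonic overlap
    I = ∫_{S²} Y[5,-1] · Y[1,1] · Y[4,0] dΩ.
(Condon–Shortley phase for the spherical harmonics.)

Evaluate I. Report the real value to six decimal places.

m-sum 0 ✓  L=10 even ✓  4≤4≤6 ✓
Π(2lᵢ+1) = 11×3×9 = 297
triangle coeff Δ(5,1,4) = 1/495
Σ_t [1,1]: t=1:−1/576 = -1/576
(3j)²=5/99 [(5 1 4; 0 0 0)], sign=-1
Σ_t [2,2]: t=2:+1/1152 = 1/1152
(3j)²=1/33 [(5 1 4; -1 1 0)], sign=+1
⇒ 4πI² = 5/11
I = (-1)√(5/11/(4π)) = -0.19018827

-0.190188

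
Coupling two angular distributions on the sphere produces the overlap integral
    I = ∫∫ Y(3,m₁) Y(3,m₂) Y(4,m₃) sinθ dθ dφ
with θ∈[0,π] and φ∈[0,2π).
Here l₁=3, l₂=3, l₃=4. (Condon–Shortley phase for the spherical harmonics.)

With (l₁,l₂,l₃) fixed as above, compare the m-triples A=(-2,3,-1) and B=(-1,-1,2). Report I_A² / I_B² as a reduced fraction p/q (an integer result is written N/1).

3/4

Same 3,3,4: normalisation and zero-m 3j drop out of the ratio.
A: Δ: 2! 4! 4! / 11! → 1/34650; sum: t=2:+1/288 = 1/288; 3j²(3 3 4; -2 3 -1) = Δ·Π!·Σ² = 5/231  (sign -1)
B: Δ: 2! 4! 4! / 11! → 1/34650; sum: t=0:+1/192 t=1:−1/36 t=2:+1/192 = -5/288; 3j²(3 3 4; -1 -1 2) = Δ·Π!·Σ² = 20/693  (sign -1)
I_A²/I_B² = (5/231)/(20/693) = 3/4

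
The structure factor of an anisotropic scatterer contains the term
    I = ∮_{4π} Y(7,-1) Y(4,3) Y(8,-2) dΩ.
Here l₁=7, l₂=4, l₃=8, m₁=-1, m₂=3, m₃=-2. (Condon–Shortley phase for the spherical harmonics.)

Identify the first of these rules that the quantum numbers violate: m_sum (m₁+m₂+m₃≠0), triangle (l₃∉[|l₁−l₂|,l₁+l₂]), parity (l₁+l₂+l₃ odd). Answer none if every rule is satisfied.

parity

azimuthal sum: -1 + 3 − 2 = 0  ✓
3 ≤ 8 ≤ 11 (triangle on l)  ✓
L = 7 + 4 + 8 = 19 (odd)  ✗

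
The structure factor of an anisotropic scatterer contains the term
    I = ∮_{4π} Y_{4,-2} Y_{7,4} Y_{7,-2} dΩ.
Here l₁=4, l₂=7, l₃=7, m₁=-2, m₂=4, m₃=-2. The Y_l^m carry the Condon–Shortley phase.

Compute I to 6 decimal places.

0.018344

m-sum 0 ✓  L=18 even ✓  3≤7≤11 ✓
Π(2lᵢ+1) = 9×15×15 = 2025
triangle coeff Δ(4,7,7) = 1/58198140
Σ_t [0,4]: t=0:+1/17418240 t=1:−1/622080 t=2:+1/230400 t=3:−1/622080 t=4:+1/17418240 = 1/806400
(3j)²=2268/230945 [(4 7 7; 0 0 0)], sign=-1
Σ_t [2,4]: t=2:+1/34836480 t=3:−1/2903040 t=4:+1/2903040 = 1/34836480
(3j)²=25/117572 [(4 7 7; -2 4 -2)], sign=-1
⇒ 4πI² = 820125/193947611
I = (+1)√(820125/193947611/(4π)) = 0.01834395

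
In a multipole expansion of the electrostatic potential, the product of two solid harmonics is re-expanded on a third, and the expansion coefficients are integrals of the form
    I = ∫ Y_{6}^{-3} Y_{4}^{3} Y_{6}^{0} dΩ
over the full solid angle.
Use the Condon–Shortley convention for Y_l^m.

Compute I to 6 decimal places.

0.109740

Checks pass: Σm=0; 16 even; l₃=6∈[2,10].
(2·6+1)(2·4+1)(2·6+1) = 1521
Δ: 4! 8! 4! / 17! → 1/15315300
sum: t=0:+1/829440 t=1:−1/25920 t=2:+1/9216 t=3:−1/25920 t=4:+1/829440 = 7/207360
3j²(6 4 6; 0 0 0) = Δ·Π!·Σ² = 28/2431  (sign +1)
sum: t=3:−1/207360 t=4:+1/103680 = 1/207360
3j²(6 4 6; -3 3 0) = Δ·Π!·Σ² = 21/2431  (sign +1)
combine: 4πI² = 1521·28/2431·21/2431 = 5292/34969
take √, sign +1: I = 0.10973960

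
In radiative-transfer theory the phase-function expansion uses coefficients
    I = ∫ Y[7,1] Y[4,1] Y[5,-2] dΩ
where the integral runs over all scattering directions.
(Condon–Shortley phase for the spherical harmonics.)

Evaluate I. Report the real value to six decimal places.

0.070568

m-sum 0 ✓  L=16 even ✓  3≤5≤11 ✓
Π(2lᵢ+1) = 15×9×11 = 1485
triangle coeff Δ(7,4,5) = 1/6126120
Σ_t [2,4]: t=2:+1/69120 t=3:−1/20736 t=4:+1/69120 = -1/51840
(3j)²=280/21879 [(7 4 5; 0 0 0)], sign=+1
Σ_t [3,5]: t=3:−1/51840 t=4:+1/69120 t=5:−1/1209600 = -41/7257600
(3j)²=1681/510510 [(7 4 5; 1 1 -2)], sign=+1
⇒ 4πI² = 33620/537251
I = (+1)√(33620/537251/(4π)) = 0.07056759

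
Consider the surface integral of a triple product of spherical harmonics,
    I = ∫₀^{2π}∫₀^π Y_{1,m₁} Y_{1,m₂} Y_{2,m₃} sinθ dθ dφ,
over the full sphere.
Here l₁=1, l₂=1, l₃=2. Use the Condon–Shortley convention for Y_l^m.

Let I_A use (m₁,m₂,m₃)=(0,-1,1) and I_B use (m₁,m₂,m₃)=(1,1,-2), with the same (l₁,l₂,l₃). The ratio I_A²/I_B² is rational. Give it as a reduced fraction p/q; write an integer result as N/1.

1/2

l's match ⇒ only the (l;m) 3-j factors differ between A and B.
A: triangle coeff Δ(1,1,2) = 1/30; Σ_t [0,0]: t=0:+1/2 = 1/2; (3j)²=1/10 [(1 1 2; 0 -1 1)], sign=-1
B: triangle coeff Δ(1,1,2) = 1/30; Σ_t [0,0]: t=0:+1/4 = 1/4; (3j)²=1/5 [(1 1 2; 1 1 -2)], sign=+1
I_A²/I_B² = (1/10)/(1/5) = 1/2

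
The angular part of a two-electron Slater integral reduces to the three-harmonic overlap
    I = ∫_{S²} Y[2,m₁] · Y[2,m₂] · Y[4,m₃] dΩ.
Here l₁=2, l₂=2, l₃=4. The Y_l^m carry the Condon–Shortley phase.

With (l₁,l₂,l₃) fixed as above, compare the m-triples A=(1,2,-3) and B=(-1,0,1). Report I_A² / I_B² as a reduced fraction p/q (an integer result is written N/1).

7/6

Same 2,2,4: normalisation and zero-m 3j drop out of the ratio.
A: Δ: 0! 4! 4! / 9! → 1/630; sum: t=0:+1/144 = 1/144; 3j²(2 2 4; 1 2 -3) = Δ·Π!·Σ² = 1/18  (sign -1)
B: Δ: 0! 4! 4! / 9! → 1/630; sum: t=0:+1/24 = 1/24; 3j²(2 2 4; -1 0 1) = Δ·Π!·Σ² = 1/21  (sign -1)
I_A²/I_B² = (1/18)/(1/21) = 7/6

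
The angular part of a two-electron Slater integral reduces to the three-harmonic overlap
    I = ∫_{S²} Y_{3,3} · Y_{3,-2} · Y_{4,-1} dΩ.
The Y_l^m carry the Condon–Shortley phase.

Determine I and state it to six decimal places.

m-sum 0 ✓  L=10 even ✓  0≤4≤6 ✓
Π(2lᵢ+1) = 7×7×9 = 441
triangle coeff Δ(3,3,4) = 1/34650
Σ_t [0,2]: t=0:+1/72 t=1:−1/16 t=2:+1/72 = -5/144
(3j)²=2/77 [(3 3 4; 0 0 0)], sign=-1
Σ_t [0,0]: t=0:+1/288 = 1/288
(3j)²=5/231 [(3 3 4; 3 -2 -1)], sign=-1
⇒ 4πI² = 30/121
I = (+1)√(30/121/(4π)) = 0.14046335

0.140463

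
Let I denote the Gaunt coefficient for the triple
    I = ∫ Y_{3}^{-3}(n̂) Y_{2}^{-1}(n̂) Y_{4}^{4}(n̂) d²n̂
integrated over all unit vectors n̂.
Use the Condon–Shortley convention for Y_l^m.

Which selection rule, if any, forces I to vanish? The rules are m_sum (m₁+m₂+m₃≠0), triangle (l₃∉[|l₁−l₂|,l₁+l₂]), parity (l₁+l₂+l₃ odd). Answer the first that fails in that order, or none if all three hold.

parity

azimuthal sum: -3 − 1 + 4 = 0  ✓
1 ≤ 4 ≤ 5 (triangle on l)  ✓
L = 3 + 2 + 4 = 9 (odd)  ✗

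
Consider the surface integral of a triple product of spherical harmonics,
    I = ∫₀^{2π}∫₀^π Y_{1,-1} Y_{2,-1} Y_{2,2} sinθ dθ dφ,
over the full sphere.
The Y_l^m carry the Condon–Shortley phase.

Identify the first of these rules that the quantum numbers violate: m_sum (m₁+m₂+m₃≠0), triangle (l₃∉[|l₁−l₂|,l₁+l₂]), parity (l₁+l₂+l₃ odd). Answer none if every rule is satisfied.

parity

Σmᵢ = 0  ✓
l₃∈[|l₁−l₂|,l₁+l₂]=[1,3], have l₃=2  ✓
Σlᵢ = 5 ⇒ odd  ✗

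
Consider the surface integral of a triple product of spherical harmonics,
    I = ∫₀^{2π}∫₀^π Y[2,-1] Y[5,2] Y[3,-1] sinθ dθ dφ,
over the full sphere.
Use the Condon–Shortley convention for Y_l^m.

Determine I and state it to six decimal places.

Checks pass: Σm=0; 10 even; l₃=3∈[3,7].
(2·2+1)(2·5+1)(2·3+1) = 385
Δ: 4! 0! 6! / 11! → 1/2310
sum: t=2:+1/144 = 1/144
3j²(2 5 3; 0 0 0) = Δ·Π!·Σ² = 10/231  (sign -1)
sum: t=3:−1/288 = -1/288
3j²(2 5 3; -1 2 -1) = Δ·Π!·Σ² = 1/22  (sign -1)
combine: 4πI² = 385·10/231·1/22 = 25/33
take √, sign +1: I = 0.24553200

0.245532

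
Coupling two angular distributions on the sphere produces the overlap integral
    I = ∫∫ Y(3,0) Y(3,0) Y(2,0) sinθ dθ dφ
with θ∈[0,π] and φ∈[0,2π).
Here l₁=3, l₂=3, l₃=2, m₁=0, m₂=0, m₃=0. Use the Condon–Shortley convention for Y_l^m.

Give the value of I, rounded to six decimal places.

0.168209

Rules hold: Σm=0, L=8 even, 0≤2≤6.
N = 7·7·5 = 245
Δ = 4!·2!·2!/9! = 1/3780
Racah Σ t=1..3: t=1:−1/24 t=2:+1/4 t=3:−1/24 = 1/6
⇒ 3j(3 3 2; 0 0 0)² = 4/105, sgn +1
(m-triple is (0,0,0) — same symbol as above.)
4πI² = N·(3j₀)²·(3jₘ)² = 16/45
I = +1·√(0.355556/4π) = 0.16820883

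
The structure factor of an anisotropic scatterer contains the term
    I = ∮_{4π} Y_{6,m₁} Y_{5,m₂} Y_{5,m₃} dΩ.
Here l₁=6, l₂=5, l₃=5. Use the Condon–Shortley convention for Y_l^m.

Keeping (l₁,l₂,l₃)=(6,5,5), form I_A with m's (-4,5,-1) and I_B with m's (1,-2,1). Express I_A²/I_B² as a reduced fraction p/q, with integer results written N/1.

1125/512

Shared (l₁,l₂,l₃)=(6,5,5): N and (l;000)² cancel in I_A²/I_B².
A: Δ = 6!·6!·4!/17! = 1/28588560; Racah Σ t=6..6: t=6:+1/829440 = 1/829440; ⇒ 3j(6 5 5; -4 5 -1)² = 225/9724, sgn +1
B: Δ = 6!·6!·4!/17! = 1/28588560; Racah Σ t=0..3: t=0:+1/518400 t=1:−1/23040 t=2:+1/10368 t=3:−1/41472 = 1/32400; ⇒ 3j(6 5 5; 1 -2 1)² = 128/12155, sgn +1
I_A²/I_B² = (225/9724)/(128/12155) = 1125/512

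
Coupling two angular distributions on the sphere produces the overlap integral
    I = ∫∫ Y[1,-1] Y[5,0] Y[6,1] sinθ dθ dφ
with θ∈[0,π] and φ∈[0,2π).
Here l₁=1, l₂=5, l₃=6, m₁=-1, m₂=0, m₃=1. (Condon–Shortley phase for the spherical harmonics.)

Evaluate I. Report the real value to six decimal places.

m-sum 0 ✓  L=12 even ✓  4≤6≤6 ✓
Π(2lᵢ+1) = 3×11×13 = 429
triangle coeff Δ(1,5,6) = 1/858
Σ_t [0,0]: t=0:+1/14400 = 1/14400
(3j)²=6/143 [(1 5 6; 0 0 0)], sign=+1
Σ_t [0,0]: t=0:+1/28800 = 1/28800
(3j)²=7/286 [(1 5 6; -1 0 1)], sign=-1
⇒ 4πI² = 63/143
I = (-1)√(63/143/(4π)) = -0.18723944

-0.187239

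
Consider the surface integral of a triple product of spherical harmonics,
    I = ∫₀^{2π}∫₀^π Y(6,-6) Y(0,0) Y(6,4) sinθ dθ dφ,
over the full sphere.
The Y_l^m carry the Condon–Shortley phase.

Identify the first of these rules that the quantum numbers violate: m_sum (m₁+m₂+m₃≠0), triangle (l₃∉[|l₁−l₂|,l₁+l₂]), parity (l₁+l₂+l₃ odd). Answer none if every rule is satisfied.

m_sum

m₁+m₂+m₃ = -6 + 0 + 4 = -2  ✗
triangle: |6−0|=6 ≤ l₃=6 ≤ 6+0=6
parity: l₁+l₂+l₃ = 12 is even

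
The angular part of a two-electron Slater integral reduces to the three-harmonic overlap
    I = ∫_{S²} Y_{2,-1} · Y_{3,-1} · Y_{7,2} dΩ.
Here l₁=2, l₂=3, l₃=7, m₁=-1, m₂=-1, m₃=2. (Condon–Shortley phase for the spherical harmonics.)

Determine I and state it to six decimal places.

triangle: need 1≤l₃≤5, have 7; I=0

0.000000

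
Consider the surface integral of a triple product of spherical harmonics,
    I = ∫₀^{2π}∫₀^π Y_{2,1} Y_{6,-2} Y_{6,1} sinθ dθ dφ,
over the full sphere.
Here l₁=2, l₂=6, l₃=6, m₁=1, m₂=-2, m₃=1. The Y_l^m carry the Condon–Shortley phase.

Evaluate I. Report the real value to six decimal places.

0.088837

m-sum 0 ✓  L=14 even ✓  4≤6≤8 ✓
Π(2lᵢ+1) = 5×13×13 = 845
triangle coeff Δ(2,6,6) = 1/90090
Σ_t [0,2]: t=0:+1/69120 t=1:−1/14400 t=2:+1/69120 = -7/172800
(3j)²=14/715 [(2 6 6; 0 0 0)], sign=-1
Σ_t [0,1]: t=0:+1/34560 t=1:−1/60480 = 1/80640
(3j)²=6/1001 [(2 6 6; 1 -2 1)], sign=-1
⇒ 4πI² = 12/121
I = (+1)√(12/121/(4π)) = 0.08883682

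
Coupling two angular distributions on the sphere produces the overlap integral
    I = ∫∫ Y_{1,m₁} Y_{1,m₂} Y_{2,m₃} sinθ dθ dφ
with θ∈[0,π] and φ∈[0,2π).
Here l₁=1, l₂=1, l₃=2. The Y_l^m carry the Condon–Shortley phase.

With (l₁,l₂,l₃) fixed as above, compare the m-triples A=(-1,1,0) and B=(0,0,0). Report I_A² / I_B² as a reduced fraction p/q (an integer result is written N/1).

1/4

l's match ⇒ only the (l;m) 3-j factors differ between A and B.
A: triangle coeff Δ(1,1,2) = 1/30; Σ_t [0,0]: t=0:+1/4 = 1/4; (3j)²=1/30 [(1 1 2; -1 1 0)], sign=+1
B: triangle coeff Δ(1,1,2) = 1/30; Σ_t [0,0]: t=0:+1/1 = 1/1; (3j)²=2/15 [(1 1 2; 0 0 0)], sign=+1
I_A²/I_B² = (1/30)/(2/15) = 1/4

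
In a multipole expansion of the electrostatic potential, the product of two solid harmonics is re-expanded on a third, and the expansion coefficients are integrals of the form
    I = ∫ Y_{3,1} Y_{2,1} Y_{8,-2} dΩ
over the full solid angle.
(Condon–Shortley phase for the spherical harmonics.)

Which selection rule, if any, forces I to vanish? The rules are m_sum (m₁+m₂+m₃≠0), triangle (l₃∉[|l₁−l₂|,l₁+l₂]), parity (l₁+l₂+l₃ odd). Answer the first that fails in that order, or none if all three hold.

Σmᵢ = 0  ✓
l₃∈[|l₁−l₂|,l₁+l₂]=[1,5], have l₃=8  ✗
Σlᵢ = 13 ⇒ odd

triangle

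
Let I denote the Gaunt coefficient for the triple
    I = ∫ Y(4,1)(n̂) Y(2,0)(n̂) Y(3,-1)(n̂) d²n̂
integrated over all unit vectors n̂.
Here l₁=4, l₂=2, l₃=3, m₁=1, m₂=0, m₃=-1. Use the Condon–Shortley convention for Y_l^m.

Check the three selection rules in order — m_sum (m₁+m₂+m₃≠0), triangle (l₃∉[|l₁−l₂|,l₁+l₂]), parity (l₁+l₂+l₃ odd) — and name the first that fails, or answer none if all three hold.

Σmᵢ = 0  ✓
l₃∈[|l₁−l₂|,l₁+l₂]=[2,6], have l₃=3  ✓
Σlᵢ = 9 ⇒ odd  ✗

parity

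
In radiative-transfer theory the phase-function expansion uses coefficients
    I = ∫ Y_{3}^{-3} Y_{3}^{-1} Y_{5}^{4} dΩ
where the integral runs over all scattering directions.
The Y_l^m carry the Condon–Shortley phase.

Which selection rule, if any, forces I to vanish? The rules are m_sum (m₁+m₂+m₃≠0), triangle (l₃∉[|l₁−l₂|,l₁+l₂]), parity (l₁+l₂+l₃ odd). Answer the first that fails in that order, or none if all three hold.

Σmᵢ = 0  ✓
l₃∈[|l₁−l₂|,l₁+l₂]=[0,6], have l₃=5  ✓
Σlᵢ = 11 ⇒ odd  ✗

parity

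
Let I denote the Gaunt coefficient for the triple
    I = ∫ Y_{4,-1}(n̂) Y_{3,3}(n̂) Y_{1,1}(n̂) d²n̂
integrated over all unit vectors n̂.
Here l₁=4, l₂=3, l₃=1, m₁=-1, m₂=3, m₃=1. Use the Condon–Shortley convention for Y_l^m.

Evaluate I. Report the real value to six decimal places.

0.000000

m-sum = -1 + 3 + 1 = 3 ≠ 0 ⇒ I = 0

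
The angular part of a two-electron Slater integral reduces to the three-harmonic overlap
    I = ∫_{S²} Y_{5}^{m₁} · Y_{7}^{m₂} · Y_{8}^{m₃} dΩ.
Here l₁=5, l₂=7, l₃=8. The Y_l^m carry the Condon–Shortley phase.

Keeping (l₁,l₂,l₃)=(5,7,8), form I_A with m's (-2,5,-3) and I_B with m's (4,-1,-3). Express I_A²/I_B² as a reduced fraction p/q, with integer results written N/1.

44/9

l's match ⇒ only the (l;m) 3-j factors differ between A and B.
A: triangle coeff Δ(5,7,8) = 1/814773960; Σ_t [2,4]: t=2:+1/1741824000 t=3:−1/104509440 t=4:+1/69672960 = 1/186624000; (3j)²=308/62985 [(5 7 8; -2 5 -3)], sign=-1
B: triangle coeff Δ(5,7,8) = 1/814773960; Σ_t [0,1]: t=0:+1/49766400 t=1:−1/62208000 = 1/248832000; (3j)²=21/20995 [(5 7 8; 4 -1 -3)], sign=-1
I_A²/I_B² = (308/62985)/(21/20995) = 44/9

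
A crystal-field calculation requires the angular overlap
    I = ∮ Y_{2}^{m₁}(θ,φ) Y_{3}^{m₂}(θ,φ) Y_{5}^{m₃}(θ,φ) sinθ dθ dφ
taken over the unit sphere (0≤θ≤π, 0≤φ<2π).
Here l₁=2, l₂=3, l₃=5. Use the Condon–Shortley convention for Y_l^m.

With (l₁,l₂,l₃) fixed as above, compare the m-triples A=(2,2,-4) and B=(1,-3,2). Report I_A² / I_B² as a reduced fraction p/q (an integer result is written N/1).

l's match ⇒ only the (l;m) 3-j factors differ between A and B.
A: triangle coeff Δ(2,3,5) = 1/2310; Σ_t [0,0]: t=0:+1/2880 = 1/2880; (3j)²=3/55 [(2 3 5; 2 2 -4)], sign=-1
B: triangle coeff Δ(2,3,5) = 1/2310; Σ_t [0,0]: t=0:+1/4320 = 1/4320; (3j)²=1/330 [(2 3 5; 1 -3 2)], sign=-1
I_A²/I_B² = (3/55)/(1/330) = 18/1

18/1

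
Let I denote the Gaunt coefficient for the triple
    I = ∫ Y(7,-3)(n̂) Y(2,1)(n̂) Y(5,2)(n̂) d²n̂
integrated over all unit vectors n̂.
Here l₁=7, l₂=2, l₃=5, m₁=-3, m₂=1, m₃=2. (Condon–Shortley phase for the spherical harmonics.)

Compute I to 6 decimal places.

m-sum 0 ✓  L=14 even ✓  5≤5≤9 ✓
Π(2lᵢ+1) = 15×5×11 = 825
triangle coeff Δ(7,2,5) = 1/15015
Σ_t [2,2]: t=2:+1/57600 = 1/57600
(3j)²=21/715 [(7 2 5; 0 0 0)], sign=-1
Σ_t [3,3]: t=3:−1/181440 = -1/181440
(3j)²=32/1001 [(7 2 5; -3 1 2)], sign=+1
⇒ 4πI² = 1440/1859
I = (-1)√(1440/1859/(4π)) = -0.24827707

-0.248277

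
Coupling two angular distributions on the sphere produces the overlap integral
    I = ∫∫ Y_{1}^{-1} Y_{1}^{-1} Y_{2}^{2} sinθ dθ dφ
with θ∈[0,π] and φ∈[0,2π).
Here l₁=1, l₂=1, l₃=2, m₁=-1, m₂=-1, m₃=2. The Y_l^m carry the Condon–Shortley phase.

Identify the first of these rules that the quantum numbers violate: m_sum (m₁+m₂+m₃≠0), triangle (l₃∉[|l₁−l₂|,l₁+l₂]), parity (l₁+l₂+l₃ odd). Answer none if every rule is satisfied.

none

Σmᵢ = 0  ✓
l₃∈[|l₁−l₂|,l₁+l₂]=[0,2], have l₃=2  ✓
Σlᵢ = 4 ⇒ even  ✓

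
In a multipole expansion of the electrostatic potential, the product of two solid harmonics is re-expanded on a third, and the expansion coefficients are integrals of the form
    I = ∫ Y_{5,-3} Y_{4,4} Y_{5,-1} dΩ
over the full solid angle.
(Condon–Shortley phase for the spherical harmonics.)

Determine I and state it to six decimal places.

-0.168084

Rules hold: Σm=0, L=14 even, 1≤5≤9.
N = 11·9·11 = 1089
Δ = 4!·6!·4!/15! = 1/3153150
Racah Σ t=0..4: t=0:+1/69120 t=1:−1/1728 t=2:+1/576 t=3:−1/1728 t=4:+1/69120 = 7/11520
⇒ 3j(5 4 5; 0 0 0)² = 2/143, sgn -1
Racah Σ t=4..4: t=4:+1/27648 = 1/27648
⇒ 3j(5 4 5; -3 4 -1)² = 10/429, sgn +1
4πI² = N·(3j₀)²·(3jₘ)² = 60/169
I = -1·√(0.35503/4π) = -0.16808437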